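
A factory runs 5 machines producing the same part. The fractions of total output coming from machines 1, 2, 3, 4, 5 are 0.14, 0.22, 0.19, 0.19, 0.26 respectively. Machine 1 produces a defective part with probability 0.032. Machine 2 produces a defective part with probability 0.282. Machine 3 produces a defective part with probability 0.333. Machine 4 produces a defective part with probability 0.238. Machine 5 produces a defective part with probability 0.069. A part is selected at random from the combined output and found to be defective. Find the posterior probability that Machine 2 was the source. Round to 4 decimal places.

Posterior probability ≈ 0.3215

Tabulate prior·likelihood by source: [1] prior 0.14, lik 0.032, product 0.004480; [2] prior 0.22, lik 0.282, product 0.06204; [3] prior 0.19, lik 0.333, product 0.06327; [4] prior 0.19, lik 0.238, product 0.04522; [5] prior 0.26, lik 0.069, product 0.01794.
Normalizing constant = 0.19295; the posterior for Machine 2 is its product over the sum, 0.06204/0.19295 = 0.3215.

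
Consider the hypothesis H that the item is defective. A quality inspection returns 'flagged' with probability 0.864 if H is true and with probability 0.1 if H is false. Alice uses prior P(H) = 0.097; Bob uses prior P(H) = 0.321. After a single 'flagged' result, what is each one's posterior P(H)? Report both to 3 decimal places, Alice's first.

The likelihood ratio for a 'flagged' result is 0.864/0.1 = 8.6400.
Alice: prior odds 0.097/0.903 = 0.10742; posterior odds 0.92811; posterior probability 0.481.
Bob: prior odds 0.321/0.679 = 0.47275; posterior odds 4.0846; posterior probability 0.803.

Alice: 0.481; Bob: 0.803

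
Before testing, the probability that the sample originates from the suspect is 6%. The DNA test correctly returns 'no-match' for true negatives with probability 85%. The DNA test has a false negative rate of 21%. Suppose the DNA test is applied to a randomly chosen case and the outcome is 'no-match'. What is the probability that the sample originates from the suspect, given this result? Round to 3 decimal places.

Let H be the event that the sample originates from the suspect. P(H) = 0.06, so P(¬H) = 0.94. With E the 'no-match' result, P(E|H) = 0.21 and P(E|¬H) = 0.85.
P(E) = 0.21·0.06 + 0.85·0.94 = 0.012600 + 0.79900 = 0.81160.
By Bayes' theorem, P(H|E) = 0.012600 / 0.81160 = 0.016.

P(H | E) ≈ 0.016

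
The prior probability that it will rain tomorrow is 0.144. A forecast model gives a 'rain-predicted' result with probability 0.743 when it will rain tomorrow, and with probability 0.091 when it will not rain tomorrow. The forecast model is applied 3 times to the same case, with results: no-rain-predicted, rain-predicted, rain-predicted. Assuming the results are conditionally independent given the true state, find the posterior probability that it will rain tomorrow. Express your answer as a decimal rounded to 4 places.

Posterior P(H) ≈ 0.7602

With H the event that it will rain tomorrow, the joint likelihood of the observed sequence is P(data|H) = 0.257·0.743·0.743 = 0.14188 and P(data|¬H) = 0.909·0.091·0.091 = 0.0075274.
Bayes: P(H|data) = 0.144·0.14188 / (0.144·0.14188 + 0.856·0.0075274) = 0.020430/0.026874 = 0.7602.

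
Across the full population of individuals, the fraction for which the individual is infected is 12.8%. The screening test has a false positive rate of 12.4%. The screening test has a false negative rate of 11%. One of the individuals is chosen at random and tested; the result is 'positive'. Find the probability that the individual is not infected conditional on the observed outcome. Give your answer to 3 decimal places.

Let H be the event that the individual is infected. P(H) = 0.128, so P(¬H) = 0.872. With E the 'positive' result, P(E|H) = 0.89 and P(E|¬H) = 0.124.
P(E) = 0.89·0.128 + 0.124·0.872 = 0.11392 + 0.10813 = 0.22205.
By Bayes' theorem, P(H|E) = 0.11392 / 0.22205 = 0.513. Hence P(¬H|E) = 1 − 0.513 = 0.487.

P(¬H | E) ≈ 0.487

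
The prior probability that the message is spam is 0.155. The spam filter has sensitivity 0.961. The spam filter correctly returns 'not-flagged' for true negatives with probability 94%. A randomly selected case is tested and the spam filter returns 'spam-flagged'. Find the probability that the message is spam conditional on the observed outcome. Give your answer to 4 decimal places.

Let H be the event that the message is spam. P(H) = 0.155, so P(¬H) = 0.845. With E the 'spam-flagged' result, P(E|H) = 0.961 and P(E|¬H) = 0.06.
P(E) = 0.961·0.155 + 0.06·0.845 = 0.14896 + 0.050700 = 0.19965.
By Bayes' theorem, P(H|E) = 0.14896 / 0.19965 = 0.7461.

P(H | E) ≈ 0.7461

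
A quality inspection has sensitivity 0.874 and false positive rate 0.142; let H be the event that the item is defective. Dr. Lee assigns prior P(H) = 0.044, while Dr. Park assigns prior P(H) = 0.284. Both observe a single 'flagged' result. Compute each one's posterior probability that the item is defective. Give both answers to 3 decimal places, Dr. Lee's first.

Dr. Lee: 0.221; Dr. Park: 0.709

P('+'|H) = 0.874, P('+'|¬H) = 0.142.
Dr. Lee: numerator 0.874·0.044 = 0.038456; evidence = 0.038456+0.142·0.956 = 0.17421; posterior = 0.221.
Dr. Park: numerator 0.874·0.284 = 0.24822; evidence = 0.24822+0.142·0.716 = 0.34989; posterior = 0.709.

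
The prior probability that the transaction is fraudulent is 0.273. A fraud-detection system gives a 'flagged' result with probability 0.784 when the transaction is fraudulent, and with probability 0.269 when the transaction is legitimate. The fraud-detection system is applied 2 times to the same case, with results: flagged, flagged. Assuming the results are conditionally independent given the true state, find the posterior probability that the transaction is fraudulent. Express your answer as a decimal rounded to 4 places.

Let H be the event that the transaction is fraudulent; start with P(H) = 0.273. P('flagged'|H) = 0.784, P('flagged'|¬H) = 0.269.
Update on result 1 ('flagged'): P(H) ← 0.784·0.2730 / (0.784·0.2730 + 0.269·0.7270) = 0.21403/0.40960 = 0.5225.
Update on result 2 ('flagged'): P(H) ← 0.784·0.5225 / (0.784·0.5225 + 0.269·0.4775) = 0.40968/0.53811 = 0.7613.

Posterior P(H) ≈ 0.7613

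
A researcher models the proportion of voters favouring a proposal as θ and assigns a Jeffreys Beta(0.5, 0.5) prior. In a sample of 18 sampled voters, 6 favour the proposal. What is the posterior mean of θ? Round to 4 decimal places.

The binomial likelihood is conjugate to the Beta prior: with 6 successes and 12 failures, the posterior is Beta(0.5+6, 0.5+12) = Beta(6.5, 12.5).
Posterior mean = α/(α+β) = 6.5/19 = 0.3421.

Posterior mean ≈ 0.3421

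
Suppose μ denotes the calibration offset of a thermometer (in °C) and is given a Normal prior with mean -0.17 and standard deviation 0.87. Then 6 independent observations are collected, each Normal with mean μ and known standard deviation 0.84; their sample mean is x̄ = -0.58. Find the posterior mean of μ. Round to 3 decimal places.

With known σ, the Normal prior is conjugate. Weight on the data is w = (n/σ²)/(n/σ² + 1/τ₀²) = 8.50340/(8.50340+1.32118) = 0.86552.
Posterior mean = w·x̄ + (1−w)·μ₀ = 0.86552·-0.58 + 0.13448·-0.17 = -0.525.

Posterior mean ≈ -0.525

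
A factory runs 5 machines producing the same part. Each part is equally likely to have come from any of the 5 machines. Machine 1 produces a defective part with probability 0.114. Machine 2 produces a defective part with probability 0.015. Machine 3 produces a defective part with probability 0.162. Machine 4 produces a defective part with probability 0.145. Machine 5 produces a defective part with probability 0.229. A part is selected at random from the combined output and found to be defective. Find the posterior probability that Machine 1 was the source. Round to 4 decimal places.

P(defective|M1) = 0.114; P(defective|M2) = 0.015; P(defective|M3) = 0.162; P(defective|M4) = 0.145; P(defective|M5) = 0.229.
Prior × likelihood for each source: 0.2·0.114=0.02280, 0.2·0.015=0.003000, 0.2·0.162=0.03240, 0.2·0.145=0.02900, 0.2·0.229=0.04580. Summing gives P(defective) = 0.13300.
P(Machine 1 | defective) = 0.02280 / 0.13300 = 0.1714.

Posterior probability ≈ 0.1714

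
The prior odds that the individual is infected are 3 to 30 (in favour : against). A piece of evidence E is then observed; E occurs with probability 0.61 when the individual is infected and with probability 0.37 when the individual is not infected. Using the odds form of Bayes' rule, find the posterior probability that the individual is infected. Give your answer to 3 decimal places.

Prior odds = 3/30 = 0.10000.
Likelihood ratio for E = 0.61/0.37 = 1.6486.
Posterior odds = prior odds × LR = 0.16486.
Posterior probability = odds/(1+odds) = 0.16486/1.1649 = 0.142.

Posterior probability ≈ 0.142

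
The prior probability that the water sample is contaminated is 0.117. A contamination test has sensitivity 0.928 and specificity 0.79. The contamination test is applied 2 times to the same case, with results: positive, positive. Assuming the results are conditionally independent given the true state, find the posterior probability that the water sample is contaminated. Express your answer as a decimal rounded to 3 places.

Posterior P(H) ≈ 0.721

Let H be the event that the water sample is contaminated; start with P(H) = 0.117. P('positive'|H) = 0.928, P('positive'|¬H) = 0.21.
Update on result 1 ('positive'): P(H) ← 0.928·0.1170 / (0.928·0.1170 + 0.21·0.8830) = 0.10858/0.29401 = 0.3693.
Update on result 2 ('positive'): P(H) ← 0.928·0.3693 / (0.928·0.3693 + 0.21·0.6307) = 0.34271/0.47516 = 0.7213.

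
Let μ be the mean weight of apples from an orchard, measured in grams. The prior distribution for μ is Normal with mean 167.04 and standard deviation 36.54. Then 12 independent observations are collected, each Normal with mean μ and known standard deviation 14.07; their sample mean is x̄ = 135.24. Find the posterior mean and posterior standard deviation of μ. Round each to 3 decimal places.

Posterior mean ≈ 135.628; posterior SD ≈ 4.037

Prior precision 1/τ₀² = 1/36.54² = 0.00074897; data precision n/σ² = 12/14.07² = 0.0606168.
Posterior precision = 0.00074897 + 0.0606168 = 0.0613658, giving posterior SD = 1/√0.0613658 = 4.037.
Posterior mean = (0.00074897·167.04 + 0.0606168·135.24) / 0.0613658 = 135.628.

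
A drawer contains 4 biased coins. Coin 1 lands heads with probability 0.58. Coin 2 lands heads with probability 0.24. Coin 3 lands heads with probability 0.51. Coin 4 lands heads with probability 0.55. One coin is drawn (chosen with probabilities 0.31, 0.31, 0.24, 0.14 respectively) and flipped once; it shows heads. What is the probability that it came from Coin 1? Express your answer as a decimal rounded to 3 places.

Posterior probability ≈ 0.396

P(heads|C1) = 0.58; P(heads|C2) = 0.24; P(heads|C3) = 0.51; P(heads|C4) = 0.55.
Prior × likelihood for each source: 0.31·0.58=0.1798, 0.31·0.24=0.07440, 0.24·0.51=0.1224, 0.14·0.55=0.07700. Summing gives P(heads) = 0.45360.
P(Coin 1 | heads) = 0.1798 / 0.45360 = 0.396.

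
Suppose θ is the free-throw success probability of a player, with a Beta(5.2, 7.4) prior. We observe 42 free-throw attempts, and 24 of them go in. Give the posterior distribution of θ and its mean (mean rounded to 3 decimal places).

Posterior: Beta(29.2, 25.4); mean ≈ 0.535

Observing 24 successes and 18 failures updates Beta(5.2, 7.4) by adding the success and failure counts to the two shape parameters: α = 5.2+24 = 29.2, β = 7.4+18 = 25.4.
Posterior mean = α/(α+β) = 29.2/54.6 = 0.535.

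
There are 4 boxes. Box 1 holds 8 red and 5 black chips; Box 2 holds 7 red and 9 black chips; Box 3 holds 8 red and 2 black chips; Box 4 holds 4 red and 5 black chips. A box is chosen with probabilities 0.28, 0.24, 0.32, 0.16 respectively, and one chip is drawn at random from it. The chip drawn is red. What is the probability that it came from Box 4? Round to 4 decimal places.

Posterior probability ≈ 0.1177

Tabulate prior·likelihood by source: [1] prior 0.28, lik 0.6154, product 0.1723; [2] prior 0.24, lik 0.4375, product 0.1050; [3] prior 0.32, lik 0.8, product 0.2560; [4] prior 0.16, lik 0.4444, product 0.07111.
Normalizing constant = 0.60442; the posterior for Box 4 is its product over the sum, 0.07111/0.60442 = 0.1177.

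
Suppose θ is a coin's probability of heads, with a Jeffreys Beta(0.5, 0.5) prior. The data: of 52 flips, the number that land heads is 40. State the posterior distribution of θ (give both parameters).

Posterior: Beta(40.5, 12.5)

The binomial likelihood is conjugate to the Beta prior: with 40 successes and 12 failures, the posterior is Beta(0.5+40, 0.5+12) = Beta(40.5, 12.5).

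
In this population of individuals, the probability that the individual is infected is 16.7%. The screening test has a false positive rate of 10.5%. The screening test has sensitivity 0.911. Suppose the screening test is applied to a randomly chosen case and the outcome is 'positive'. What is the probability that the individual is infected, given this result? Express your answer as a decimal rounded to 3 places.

Write H for 'the individual is infected'. Prior odds H:¬H = 0.167/0.833 = 0.20048. For the 'positive' outcome, the likelihood ratio is 0.911/0.105 = 8.6762.
Posterior odds = 0.20048 × 8.6762 = 1.7394, so P(H|E) = 1.7394/(1+1.7394) = 0.635.

P(H | E) ≈ 0.635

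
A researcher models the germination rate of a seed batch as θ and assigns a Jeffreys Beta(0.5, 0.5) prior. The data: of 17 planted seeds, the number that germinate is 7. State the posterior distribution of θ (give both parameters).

Observing 7 successes and 10 failures updates Beta(0.5, 0.5) by adding the success and failure counts to the two shape parameters: α = 0.5+7 = 7.5, β = 0.5+10 = 10.5.

Posterior: Beta(7.5, 10.5)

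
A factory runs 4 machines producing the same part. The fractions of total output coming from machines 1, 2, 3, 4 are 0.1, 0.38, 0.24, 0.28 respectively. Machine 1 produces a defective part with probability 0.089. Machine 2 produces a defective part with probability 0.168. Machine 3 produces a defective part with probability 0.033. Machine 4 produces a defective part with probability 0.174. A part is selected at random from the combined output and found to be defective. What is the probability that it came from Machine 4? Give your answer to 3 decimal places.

P(defective|M1) = 0.089; P(defective|M2) = 0.168; P(defective|M3) = 0.033; P(defective|M4) = 0.174.
Prior × likelihood for each source: 0.1·0.089=0.008900, 0.38·0.168=0.06384, 0.24·0.033=0.007920, 0.28·0.174=0.04872. Summing gives P(defective) = 0.12938.
P(Machine 4 | defective) = 0.04872 / 0.12938 = 0.377.

Posterior probability ≈ 0.377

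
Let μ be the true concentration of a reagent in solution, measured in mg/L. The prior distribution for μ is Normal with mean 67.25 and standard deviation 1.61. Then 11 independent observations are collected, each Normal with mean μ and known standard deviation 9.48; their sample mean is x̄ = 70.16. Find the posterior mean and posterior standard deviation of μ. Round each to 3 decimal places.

Prior precision 1/τ₀² = 1/1.61² = 0.385788; data precision n/σ² = 11/9.48² = 0.122398.
Posterior precision = 0.385788 + 0.122398 = 0.508186, giving posterior SD = 1/√0.508186 = 1.403.
Posterior mean = (0.385788·67.25 + 0.122398·70.16) / 0.508186 = 67.951.

Posterior mean ≈ 67.951; posterior SD ≈ 1.403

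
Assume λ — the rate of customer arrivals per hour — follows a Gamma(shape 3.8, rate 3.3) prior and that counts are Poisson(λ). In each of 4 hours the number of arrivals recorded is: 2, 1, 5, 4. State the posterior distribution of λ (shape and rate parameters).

Posterior: Gamma(shape=15.8, rate=7.3)

The Poisson likelihood adds the total count to the shape and the number of exposure periods to the rate. Here ∑xᵢ = 12 and n = 4, so shape 3.8→15.8 and rate 3.3→7.3.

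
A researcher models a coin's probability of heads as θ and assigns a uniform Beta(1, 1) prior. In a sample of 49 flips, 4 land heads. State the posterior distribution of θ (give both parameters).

The binomial likelihood is conjugate to the Beta prior: with 4 successes and 45 failures, the posterior is Beta(1+4, 1+45) = Beta(5, 46).

Posterior: Beta(5, 46)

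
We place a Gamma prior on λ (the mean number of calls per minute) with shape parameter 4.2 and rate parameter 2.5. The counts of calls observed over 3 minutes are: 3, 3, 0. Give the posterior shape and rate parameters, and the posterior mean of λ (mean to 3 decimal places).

Posterior: Gamma(shape=10.2, rate=5.5); mean ≈ 1.855

Total count ∑xᵢ = 6 over n = 3 minutes.
Gamma is conjugate to the Poisson likelihood: posterior is Gamma(shape = 4.2+6 = 10.2, rate = 2.5+3 = 5.5).
Posterior mean = shape/rate = 10.2/5.5 = 1.855.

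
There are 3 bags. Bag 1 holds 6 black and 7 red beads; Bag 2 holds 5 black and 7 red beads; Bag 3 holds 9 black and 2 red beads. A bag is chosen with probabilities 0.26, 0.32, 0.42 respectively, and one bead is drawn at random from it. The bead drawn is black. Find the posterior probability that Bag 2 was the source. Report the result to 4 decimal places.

Posterior probability ≈ 0.2234

P(black|Bag 1) = 0.4615; P(black|Bag 2) = 0.4167; P(black|Bag 3) = 0.8182.
Prior × likelihood for each source: 0.26·0.4615=0.1200, 0.32·0.4167=0.1333, 0.42·0.8182=0.3436. Summing gives P(black) = 0.59697.
P(Bag 2 | black) = 0.1333 / 0.59697 = 0.2234.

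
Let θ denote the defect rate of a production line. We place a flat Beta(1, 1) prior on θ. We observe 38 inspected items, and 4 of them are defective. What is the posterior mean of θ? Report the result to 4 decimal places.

The binomial likelihood is conjugate to the Beta prior: with 4 successes and 34 failures, the posterior is Beta(1+4, 1+34) = Beta(5, 35).
E[θ | data] = 5/(5+35) = 0.1250.

Posterior mean ≈ 0.1250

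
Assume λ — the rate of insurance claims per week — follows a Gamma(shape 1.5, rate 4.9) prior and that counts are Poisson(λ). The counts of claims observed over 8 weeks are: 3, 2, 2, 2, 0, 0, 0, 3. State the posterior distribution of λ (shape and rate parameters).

Posterior: Gamma(shape=13.5, rate=12.9)

The Poisson likelihood adds the total count to the shape and the number of exposure periods to the rate. Here ∑xᵢ = 12 and n = 8, so shape 1.5→13.5 and rate 4.9→12.9.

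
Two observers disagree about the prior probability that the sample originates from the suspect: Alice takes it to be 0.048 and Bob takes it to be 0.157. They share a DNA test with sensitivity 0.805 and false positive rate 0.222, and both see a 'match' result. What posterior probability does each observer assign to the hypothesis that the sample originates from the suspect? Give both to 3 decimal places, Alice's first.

Alice: 0.155; Bob: 0.403

The likelihood ratio for a 'match' result is 0.805/0.222 = 3.6261.
Alice: prior odds 0.048/0.952 = 0.050420; posterior odds 0.18283; posterior probability 0.155.
Bob: prior odds 0.157/0.843 = 0.18624; posterior odds 0.67533; posterior probability 0.403.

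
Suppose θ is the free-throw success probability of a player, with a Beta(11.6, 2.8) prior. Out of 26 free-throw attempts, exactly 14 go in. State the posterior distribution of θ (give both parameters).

The binomial likelihood is conjugate to the Beta prior: with 14 successes and 12 failures, the posterior is Beta(11.6+14, 2.8+12) = Beta(25.6, 14.8).

Posterior: Beta(25.6, 14.8)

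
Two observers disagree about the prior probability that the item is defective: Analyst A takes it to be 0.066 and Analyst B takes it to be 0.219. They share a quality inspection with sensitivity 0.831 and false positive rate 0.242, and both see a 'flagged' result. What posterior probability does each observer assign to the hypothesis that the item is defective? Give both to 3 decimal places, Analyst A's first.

P('+'|H) = 0.831, P('+'|¬H) = 0.242.
Analyst A: numerator 0.831·0.066 = 0.054846; evidence = 0.054846+0.242·0.934 = 0.28087; posterior = 0.195.
Analyst B: numerator 0.831·0.219 = 0.18199; evidence = 0.18199+0.242·0.781 = 0.37099; posterior = 0.491.

Analyst A: 0.195; Analyst B: 0.491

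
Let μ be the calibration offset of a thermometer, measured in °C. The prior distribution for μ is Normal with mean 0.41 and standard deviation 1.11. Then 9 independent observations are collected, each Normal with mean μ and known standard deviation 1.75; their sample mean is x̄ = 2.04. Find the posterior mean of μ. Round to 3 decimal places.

Posterior mean ≈ 1.687

With known σ, the Normal prior is conjugate. Weight on the data is w = (n/σ²)/(n/σ² + 1/τ₀²) = 2.93878/(2.93878+0.811622) = 0.78359.
Posterior mean = w·x̄ + (1−w)·μ₀ = 0.78359·2.04 + 0.21641·0.41 = 1.687.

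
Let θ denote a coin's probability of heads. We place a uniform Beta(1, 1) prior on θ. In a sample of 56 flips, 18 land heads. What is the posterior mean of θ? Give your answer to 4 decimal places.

Observing 18 successes and 38 failures updates Beta(1, 1) by adding the success and failure counts to the two shape parameters: α = 1+18 = 19, β = 1+38 = 39.
E[θ | data] = 19/(19+39) = 0.3276.

Posterior mean ≈ 0.3276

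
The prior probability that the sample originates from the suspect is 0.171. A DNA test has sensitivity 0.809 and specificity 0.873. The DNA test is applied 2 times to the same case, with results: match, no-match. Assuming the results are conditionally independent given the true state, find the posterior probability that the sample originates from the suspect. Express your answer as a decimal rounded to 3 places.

Posterior P(H) ≈ 0.223

Let H be the event that the sample originates from the suspect; start with P(H) = 0.171. P('match'|H) = 0.809, P('match'|¬H) = 0.127.
Update on result 1 ('match'): P(H) ← 0.809·0.1710 / (0.809·0.1710 + 0.127·0.8290) = 0.13834/0.24362 = 0.5678.
Update on result 2 ('no-match'): P(H) ← 0.191·0.5678 / (0.191·0.5678 + 0.873·0.4322) = 0.10846/0.48573 = 0.2233.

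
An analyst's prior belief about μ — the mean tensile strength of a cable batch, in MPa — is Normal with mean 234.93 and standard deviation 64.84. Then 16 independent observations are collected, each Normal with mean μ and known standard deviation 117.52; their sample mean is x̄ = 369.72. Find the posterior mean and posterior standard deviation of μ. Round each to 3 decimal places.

With known σ, the Normal prior is conjugate. Weight on the data is w = (n/σ²)/(n/σ² + 1/τ₀²) = 0.00115850/(0.00115850+0.00023786) = 0.82966.
Posterior mean = w·x̄ + (1−w)·μ₀ = 0.82966·369.72 + 0.17034·234.93 = 346.760. Posterior variance = 1/(0.00115850+0.00023786) = 716.149, so SD = 26.761.

Posterior mean ≈ 346.760; posterior SD ≈ 26.761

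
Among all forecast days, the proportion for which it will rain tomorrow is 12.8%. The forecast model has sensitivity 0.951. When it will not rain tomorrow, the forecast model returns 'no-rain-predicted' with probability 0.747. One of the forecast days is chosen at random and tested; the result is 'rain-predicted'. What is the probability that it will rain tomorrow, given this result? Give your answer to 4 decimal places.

P(H | E) ≈ 0.3556

Write H for 'it will rain tomorrow'. Prior odds H:¬H = 0.128/0.872 = 0.14679. For the 'rain-predicted' outcome, the likelihood ratio is 0.951/0.253 = 3.7589.
Posterior odds = 0.14679 × 3.7589 = 0.55176, so P(H|E) = 0.55176/(1+0.55176) = 0.3556.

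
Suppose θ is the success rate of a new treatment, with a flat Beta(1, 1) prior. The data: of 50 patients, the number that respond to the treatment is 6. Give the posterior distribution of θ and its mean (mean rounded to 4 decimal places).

Posterior: Beta(7, 45); mean ≈ 0.1346

The binomial likelihood is conjugate to the Beta prior: with 6 successes and 44 failures, the posterior is Beta(1+6, 1+44) = Beta(7, 45).
Posterior mean = α/(α+β) = 7/52 = 0.1346.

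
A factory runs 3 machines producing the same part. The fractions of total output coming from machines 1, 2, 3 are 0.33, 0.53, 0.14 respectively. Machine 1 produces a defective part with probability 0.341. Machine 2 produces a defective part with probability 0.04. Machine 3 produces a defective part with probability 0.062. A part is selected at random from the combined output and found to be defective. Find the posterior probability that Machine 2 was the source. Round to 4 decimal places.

Posterior probability ≈ 0.1489

P(defective|M1) = 0.341; P(defective|M2) = 0.04; P(defective|M3) = 0.062.
Prior × likelihood for each source: 0.33·0.341=0.1125, 0.53·0.04=0.02120, 0.14·0.062=0.008680. Summing gives P(defective) = 0.14241.
P(Machine 2 | defective) = 0.02120 / 0.14241 = 0.1489.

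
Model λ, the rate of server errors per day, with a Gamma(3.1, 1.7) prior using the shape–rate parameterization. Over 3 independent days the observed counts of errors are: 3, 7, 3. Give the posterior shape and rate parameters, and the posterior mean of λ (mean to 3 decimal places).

Total count ∑xᵢ = 13 over n = 3 days.
Gamma is conjugate to the Poisson likelihood: posterior is Gamma(shape = 3.1+13 = 16.1, rate = 1.7+3 = 4.7).
Posterior mean = shape/rate = 16.1/4.7 = 3.426.

Posterior: Gamma(shape=16.1, rate=4.7); mean ≈ 3.426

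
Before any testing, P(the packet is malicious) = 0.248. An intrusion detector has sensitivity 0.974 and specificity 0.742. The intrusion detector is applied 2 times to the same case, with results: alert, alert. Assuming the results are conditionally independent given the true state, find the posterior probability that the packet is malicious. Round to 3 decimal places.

Let H be the event that the packet is malicious; start with P(H) = 0.248. P('alert'|H) = 0.974, P('alert'|¬H) = 0.258.
Update on result 1 ('alert'): P(H) ← 0.974·0.2480 / (0.974·0.2480 + 0.258·0.7520) = 0.24155/0.43557 = 0.5546.
Update on result 2 ('alert'): P(H) ← 0.974·0.5546 / (0.974·0.5546 + 0.258·0.4454) = 0.54015/0.65507 = 0.8246.

Posterior P(H) ≈ 0.825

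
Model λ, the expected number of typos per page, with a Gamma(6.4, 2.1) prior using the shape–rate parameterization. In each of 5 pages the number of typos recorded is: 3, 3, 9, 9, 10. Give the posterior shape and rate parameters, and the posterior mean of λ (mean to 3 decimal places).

Posterior: Gamma(shape=40.4, rate=7.1); mean ≈ 5.690

Total count ∑xᵢ = 34 over n = 5 pages.
Gamma is conjugate to the Poisson likelihood: posterior is Gamma(shape = 6.4+34 = 40.4, rate = 2.1+5 = 7.1).
Posterior mean = shape/rate = 40.4/7.1 = 5.690.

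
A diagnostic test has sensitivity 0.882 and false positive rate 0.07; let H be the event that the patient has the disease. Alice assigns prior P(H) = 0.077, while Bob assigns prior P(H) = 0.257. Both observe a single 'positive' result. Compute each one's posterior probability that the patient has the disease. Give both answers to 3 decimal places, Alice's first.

The likelihood ratio for a 'positive' result is 0.882/0.07 = 12.600.
Alice: prior odds 0.077/0.923 = 0.083424; posterior odds 1.0511; posterior probability 0.512.
Bob: prior odds 0.257/0.743 = 0.34590; posterior odds 4.3583; posterior probability 0.813.

Alice: 0.512; Bob: 0.813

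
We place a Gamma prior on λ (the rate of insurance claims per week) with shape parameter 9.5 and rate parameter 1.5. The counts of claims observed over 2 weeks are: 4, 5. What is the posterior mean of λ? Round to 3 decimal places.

Total count ∑xᵢ = 9 over n = 2 weeks.
Gamma is conjugate to the Poisson likelihood: posterior is Gamma(shape = 9.5+9 = 18.5, rate = 1.5+2 = 3.5).
E[λ | data] = 18.5/3.5 = 5.286.

Posterior mean ≈ 5.286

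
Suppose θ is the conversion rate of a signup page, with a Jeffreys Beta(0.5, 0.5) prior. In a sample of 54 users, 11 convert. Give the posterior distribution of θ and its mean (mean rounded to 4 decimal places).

Posterior: Beta(11.5, 43.5); mean ≈ 0.2091

The binomial likelihood is conjugate to the Beta prior: with 11 successes and 43 failures, the posterior is Beta(0.5+11, 0.5+43) = Beta(11.5, 43.5).
E[θ | data] = 11.5/(11.5+43.5) = 0.2091.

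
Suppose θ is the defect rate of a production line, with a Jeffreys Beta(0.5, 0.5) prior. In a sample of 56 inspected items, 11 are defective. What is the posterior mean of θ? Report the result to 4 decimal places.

The binomial likelihood is conjugate to the Beta prior: with 11 successes and 45 failures, the posterior is Beta(0.5+11, 0.5+45) = Beta(11.5, 45.5).
Posterior mean = α/(α+β) = 11.5/57 = 0.2018.

Posterior mean ≈ 0.2018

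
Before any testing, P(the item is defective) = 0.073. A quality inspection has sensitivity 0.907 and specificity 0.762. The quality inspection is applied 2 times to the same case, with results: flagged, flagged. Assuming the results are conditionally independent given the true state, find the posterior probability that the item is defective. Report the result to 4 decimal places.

Posterior P(H) ≈ 0.5335

With H the event that the item is defective, the joint likelihood of the observed sequence is P(data|H) = 0.907·0.907 = 0.82265 and P(data|¬H) = 0.238·0.238 = 0.056644.
Bayes: P(H|data) = 0.073·0.82265 / (0.073·0.82265 + 0.927·0.056644) = 0.060053/0.11256 = 0.5335.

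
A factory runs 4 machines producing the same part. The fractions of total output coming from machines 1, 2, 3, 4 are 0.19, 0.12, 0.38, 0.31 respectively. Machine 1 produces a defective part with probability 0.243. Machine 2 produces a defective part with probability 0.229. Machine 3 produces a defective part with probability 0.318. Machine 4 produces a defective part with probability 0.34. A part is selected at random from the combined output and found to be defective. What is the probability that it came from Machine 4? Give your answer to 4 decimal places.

Posterior probability ≈ 0.3515

Tabulate prior·likelihood by source: [1] prior 0.19, lik 0.243, product 0.04617; [2] prior 0.12, lik 0.229, product 0.02748; [3] prior 0.38, lik 0.318, product 0.1208; [4] prior 0.31, lik 0.34, product 0.1054.
Normalizing constant = 0.29989; the posterior for Machine 4 is its product over the sum, 0.1054/0.29989 = 0.3515.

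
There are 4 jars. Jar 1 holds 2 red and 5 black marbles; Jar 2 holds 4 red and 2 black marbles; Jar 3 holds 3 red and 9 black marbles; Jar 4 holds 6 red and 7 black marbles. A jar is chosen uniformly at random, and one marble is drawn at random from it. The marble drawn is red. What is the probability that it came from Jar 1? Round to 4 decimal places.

Posterior probability ≈ 0.1717

P(red|Jar 1) = 0.2857; P(red|Jar 2) = 0.6667; P(red|Jar 3) = 0.25; P(red|Jar 4) = 0.4615.
Prior × likelihood for each source: 0.25·0.2857=0.07143, 0.25·0.6667=0.1667, 0.25·0.25=0.06250, 0.25·0.4615=0.1154. Summing gives P(red) = 0.41598.
P(Jar 1 | red) = 0.07143 / 0.41598 = 0.1717.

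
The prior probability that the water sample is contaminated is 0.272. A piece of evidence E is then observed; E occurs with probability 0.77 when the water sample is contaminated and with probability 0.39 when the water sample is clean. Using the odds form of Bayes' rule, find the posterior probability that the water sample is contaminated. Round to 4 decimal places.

Posterior probability ≈ 0.4245

Prior odds = 0.272/(1−0.272) = 0.37363.
Likelihood ratio for E = 0.77/0.39 = 1.9744.
Posterior odds = prior odds × LR = 0.73767.
Posterior probability = odds/(1+odds) = 0.73767/1.7377 = 0.4245.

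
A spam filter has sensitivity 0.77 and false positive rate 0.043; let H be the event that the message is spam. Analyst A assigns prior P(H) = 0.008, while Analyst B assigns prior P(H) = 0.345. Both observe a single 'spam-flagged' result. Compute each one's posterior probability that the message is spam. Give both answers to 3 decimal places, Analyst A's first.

Analyst A: 0.126; Analyst B: 0.904

The likelihood ratio for a 'spam-flagged' result is 0.77/0.043 = 17.907.
Analyst A: prior odds 0.008/0.992 = 0.0080645; posterior odds 0.14441; posterior probability 0.126.
Analyst B: prior odds 0.345/0.655 = 0.52672; posterior odds 9.4319; posterior probability 0.904.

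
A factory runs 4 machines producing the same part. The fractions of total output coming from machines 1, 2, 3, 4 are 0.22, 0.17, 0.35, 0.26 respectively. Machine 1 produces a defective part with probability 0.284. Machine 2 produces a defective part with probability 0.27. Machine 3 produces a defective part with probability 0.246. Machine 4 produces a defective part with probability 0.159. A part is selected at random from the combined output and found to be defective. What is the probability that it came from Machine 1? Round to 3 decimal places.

Posterior probability ≈ 0.265

P(defective|M1) = 0.284; P(defective|M2) = 0.27; P(defective|M3) = 0.246; P(defective|M4) = 0.159.
Prior × likelihood for each source: 0.22·0.284=0.06248, 0.17·0.27=0.04590, 0.35·0.246=0.08610, 0.26·0.159=0.04134. Summing gives P(defective) = 0.23582.
P(Machine 1 | defective) = 0.06248 / 0.23582 = 0.265.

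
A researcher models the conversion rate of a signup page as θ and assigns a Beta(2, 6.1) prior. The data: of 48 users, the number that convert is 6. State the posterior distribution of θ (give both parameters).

Observing 6 successes and 42 failures updates Beta(2, 6.1) by adding the success and failure counts to the two shape parameters: α = 2+6 = 8, β = 6.1+42 = 48.1.

Posterior: Beta(8, 48.1)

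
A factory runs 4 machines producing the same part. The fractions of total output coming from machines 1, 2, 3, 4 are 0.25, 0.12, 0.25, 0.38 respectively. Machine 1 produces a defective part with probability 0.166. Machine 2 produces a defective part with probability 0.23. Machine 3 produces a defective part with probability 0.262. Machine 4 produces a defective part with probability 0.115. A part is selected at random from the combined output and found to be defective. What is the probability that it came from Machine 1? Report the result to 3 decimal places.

Tabulate prior·likelihood by source: [1] prior 0.25, lik 0.166, product 0.04150; [2] prior 0.12, lik 0.23, product 0.02760; [3] prior 0.25, lik 0.262, product 0.06550; [4] prior 0.38, lik 0.115, product 0.04370.
Normalizing constant = 0.17830; the posterior for Machine 1 is its product over the sum, 0.04150/0.17830 = 0.233.

Posterior probability ≈ 0.233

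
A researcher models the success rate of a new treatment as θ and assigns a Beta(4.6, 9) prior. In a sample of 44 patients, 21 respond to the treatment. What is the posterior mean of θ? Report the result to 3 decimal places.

Posterior mean ≈ 0.444

The binomial likelihood is conjugate to the Beta prior: with 21 successes and 23 failures, the posterior is Beta(4.6+21, 9+23) = Beta(25.6, 32).
Posterior mean = α/(α+β) = 25.6/57.6 = 0.444.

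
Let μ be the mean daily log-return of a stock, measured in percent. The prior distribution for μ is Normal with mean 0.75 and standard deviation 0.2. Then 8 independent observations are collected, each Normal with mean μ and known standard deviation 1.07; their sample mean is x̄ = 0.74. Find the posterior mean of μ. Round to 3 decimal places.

Prior precision 1/τ₀² = 1/0.2² = 25.0000; data precision n/σ² = 8/1.07² = 6.98751.
Posterior precision = 25.0000 + 6.98751 = 31.9875.
Posterior mean = (25.0000·0.75 + 6.98751·0.74) / 31.9875 = 0.748.

Posterior mean ≈ 0.748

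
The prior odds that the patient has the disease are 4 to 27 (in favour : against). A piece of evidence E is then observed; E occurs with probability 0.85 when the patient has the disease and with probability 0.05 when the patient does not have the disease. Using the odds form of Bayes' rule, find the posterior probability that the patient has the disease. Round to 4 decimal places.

Prior odds = 4/27 = 0.14815. In log-odds, ln(0.14815) = -1.9095.
Add log likelihood ratio: ln(17.000) = 2.8332.
Posterior log-odds = 0.92367, so posterior odds = exp(0.92367) = 2.5185. Converting, P(H|E) = 2.5185/3.5185 = 0.7158.

Posterior probability ≈ 0.7158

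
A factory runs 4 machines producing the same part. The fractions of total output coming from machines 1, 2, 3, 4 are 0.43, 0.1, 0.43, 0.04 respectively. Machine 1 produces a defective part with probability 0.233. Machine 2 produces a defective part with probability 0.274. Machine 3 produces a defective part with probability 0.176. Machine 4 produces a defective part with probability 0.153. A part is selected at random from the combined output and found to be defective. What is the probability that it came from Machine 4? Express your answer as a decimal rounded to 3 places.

P(defective|M1) = 0.233; P(defective|M2) = 0.274; P(defective|M3) = 0.176; P(defective|M4) = 0.153.
Prior × likelihood for each source: 0.43·0.233=0.1002, 0.1·0.274=0.02740, 0.43·0.176=0.07568, 0.04·0.153=0.006120. Summing gives P(defective) = 0.20939.
P(Machine 4 | defective) = 0.006120 / 0.20939 = 0.029.

Posterior probability ≈ 0.029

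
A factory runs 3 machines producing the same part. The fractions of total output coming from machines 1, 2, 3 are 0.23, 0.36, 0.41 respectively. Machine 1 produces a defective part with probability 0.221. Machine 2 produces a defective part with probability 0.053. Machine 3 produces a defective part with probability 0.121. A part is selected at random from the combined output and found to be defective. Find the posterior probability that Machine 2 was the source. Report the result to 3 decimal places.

Tabulate prior·likelihood by source: [1] prior 0.23, lik 0.221, product 0.05083; [2] prior 0.36, lik 0.053, product 0.01908; [3] prior 0.41, lik 0.121, product 0.04961.
Normalizing constant = 0.11952; the posterior for Machine 2 is its product over the sum, 0.01908/0.11952 = 0.160.

Posterior probability ≈ 0.160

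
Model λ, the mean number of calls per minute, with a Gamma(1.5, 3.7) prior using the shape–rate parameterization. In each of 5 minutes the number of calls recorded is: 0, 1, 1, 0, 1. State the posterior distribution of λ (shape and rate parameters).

Posterior: Gamma(shape=4.5, rate=8.7)

The Poisson likelihood adds the total count to the shape and the number of exposure periods to the rate. Here ∑xᵢ = 3 and n = 5, so shape 1.5→4.5 and rate 3.7→8.7.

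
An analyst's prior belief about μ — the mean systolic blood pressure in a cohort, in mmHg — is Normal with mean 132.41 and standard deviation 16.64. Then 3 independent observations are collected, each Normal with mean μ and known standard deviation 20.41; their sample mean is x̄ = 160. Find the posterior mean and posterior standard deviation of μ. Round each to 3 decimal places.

Posterior mean ≈ 150.785; posterior SD ≈ 9.617

Prior precision 1/τ₀² = 1/16.64² = 0.00361155; data precision n/σ² = 3/20.41² = 0.00720170.
Posterior precision = 0.00361155 + 0.00720170 = 0.0108133, giving posterior SD = 1/√0.0108133 = 9.617.
Posterior mean = (0.00361155·132.41 + 0.00720170·160) / 0.0108133 = 150.785.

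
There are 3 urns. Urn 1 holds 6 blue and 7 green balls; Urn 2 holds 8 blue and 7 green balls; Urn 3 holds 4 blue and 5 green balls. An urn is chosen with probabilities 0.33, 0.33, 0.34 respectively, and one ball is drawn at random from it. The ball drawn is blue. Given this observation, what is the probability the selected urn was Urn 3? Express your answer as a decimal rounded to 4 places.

Posterior probability ≈ 0.3152

Tabulate prior·likelihood by source: [1] prior 0.33, lik 0.4615, product 0.1523; [2] prior 0.33, lik 0.5333, product 0.1760; [3] prior 0.34, lik 0.4444, product 0.1511.
Normalizing constant = 0.47942; the posterior for Urn 3 is its product over the sum, 0.1511/0.47942 = 0.3152.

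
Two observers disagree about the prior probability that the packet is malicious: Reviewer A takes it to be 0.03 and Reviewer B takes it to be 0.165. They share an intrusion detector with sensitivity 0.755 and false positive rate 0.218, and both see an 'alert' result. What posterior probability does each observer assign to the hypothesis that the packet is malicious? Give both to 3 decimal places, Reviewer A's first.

The likelihood ratio for an 'alert' result is 0.755/0.218 = 3.4633.
Reviewer A: prior odds 0.03/0.97 = 0.030928; posterior odds 0.10711; posterior probability 0.097.
Reviewer B: prior odds 0.165/0.835 = 0.19760; posterior odds 0.68437; posterior probability 0.406.

Reviewer A: 0.097; Reviewer B: 0.406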